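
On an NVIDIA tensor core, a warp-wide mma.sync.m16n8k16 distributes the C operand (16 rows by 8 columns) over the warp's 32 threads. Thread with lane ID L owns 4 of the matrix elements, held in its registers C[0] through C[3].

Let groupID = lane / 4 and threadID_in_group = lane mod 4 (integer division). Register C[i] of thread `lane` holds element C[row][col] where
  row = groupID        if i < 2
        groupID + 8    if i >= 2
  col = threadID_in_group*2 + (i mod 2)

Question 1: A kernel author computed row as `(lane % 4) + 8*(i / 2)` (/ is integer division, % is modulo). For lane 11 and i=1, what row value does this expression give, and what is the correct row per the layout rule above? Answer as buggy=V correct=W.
`(lane % 4) + 8*(i / 2)`[11,1]=>3
11: grp=2,tig=3
[1] (2+0,3*2+1) = (2,7)
row: 3 vs 2

buggy=3 correct=2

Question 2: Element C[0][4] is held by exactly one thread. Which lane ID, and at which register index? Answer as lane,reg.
r:0=>grp=0,rB=0  c:4=>tig=2,lo=0
L=0*4+2=2  i=0*2+0=0

2,0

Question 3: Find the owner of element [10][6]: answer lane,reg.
r: 10->gid=2,r8=1  c: 6->tid=3,i&1=0
L=2*4+3=11  i=1*2+0=2

11,2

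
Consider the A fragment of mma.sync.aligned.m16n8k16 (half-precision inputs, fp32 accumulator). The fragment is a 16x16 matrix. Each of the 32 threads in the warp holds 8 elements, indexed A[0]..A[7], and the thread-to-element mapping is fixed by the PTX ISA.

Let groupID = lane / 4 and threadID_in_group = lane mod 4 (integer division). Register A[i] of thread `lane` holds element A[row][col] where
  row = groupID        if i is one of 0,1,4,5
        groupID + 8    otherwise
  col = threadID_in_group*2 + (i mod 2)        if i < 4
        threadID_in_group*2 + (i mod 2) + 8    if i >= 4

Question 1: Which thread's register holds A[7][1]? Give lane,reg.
r=7->g=7,rb=0  c=1->cb=0,t=0,b0=1
L=7*4+0=28  i=0*4+0*2+1=1

28,1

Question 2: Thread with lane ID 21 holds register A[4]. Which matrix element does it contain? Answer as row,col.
5,10

lane 21: g=5 (21/4), t=1 (21%4)
i=4: r=5+0=5, c=1*2+0+8=10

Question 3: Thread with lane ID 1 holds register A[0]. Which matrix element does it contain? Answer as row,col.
lane 1: g=0 (1/4), t=1 (1%4)
i=0: r=0+0=0, c=1*2+0+0=2

0,2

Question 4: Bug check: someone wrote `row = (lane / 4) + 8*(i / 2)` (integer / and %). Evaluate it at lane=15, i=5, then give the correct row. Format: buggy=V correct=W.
buggy=19 correct=3

`(lane / 4) + 8*(i / 2)`[15,5]=>19
lane 15: grp=3 (15/4), tig=3 (15%4)
i=5: r=3+0=3, c=3*2+1+8=15
row: 19 vs 3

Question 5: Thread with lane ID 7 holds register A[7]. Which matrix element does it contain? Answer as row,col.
9,15

lane 7: g=1 (7/4), t=3 (7%4)
i=7: r=1+8=9, c=3*2+1+8=15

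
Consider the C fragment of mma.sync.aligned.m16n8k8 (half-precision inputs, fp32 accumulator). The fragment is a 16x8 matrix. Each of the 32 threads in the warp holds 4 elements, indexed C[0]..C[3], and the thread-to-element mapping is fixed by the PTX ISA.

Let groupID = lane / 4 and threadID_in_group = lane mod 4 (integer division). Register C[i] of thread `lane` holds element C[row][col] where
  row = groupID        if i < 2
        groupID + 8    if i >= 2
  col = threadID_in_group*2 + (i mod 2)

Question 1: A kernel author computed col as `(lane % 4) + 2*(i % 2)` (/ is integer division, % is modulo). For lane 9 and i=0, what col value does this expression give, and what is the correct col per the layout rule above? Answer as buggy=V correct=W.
buggy=1 correct=2

`(lane % 4) + 2*(i % 2)`[9,0]→1
L=9→G=9>>2=2, T=9&3=1
[0]→row 2+0=2  col 1·2+0=2
col: 1 vs 2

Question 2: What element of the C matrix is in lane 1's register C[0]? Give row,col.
1: grp=0,tig=1
[0] (0+0,1*2+0) = (0,2)

0,2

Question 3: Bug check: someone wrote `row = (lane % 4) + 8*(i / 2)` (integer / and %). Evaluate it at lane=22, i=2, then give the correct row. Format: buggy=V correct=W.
buggy=10 correct=13

`(lane % 4) + 8*(i / 2)`[22,2]->10
22: g=5,t=2
[2] (5+8,2*2+0) = (13,4)
row: 10 vs 13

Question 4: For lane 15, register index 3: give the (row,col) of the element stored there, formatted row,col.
15: G=3,T=3
[3] (3+8,3*2+1) = (11,7)

11,7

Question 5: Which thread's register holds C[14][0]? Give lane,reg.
r:14=>grp=6,rB=1  c:0=>tig=0,lo=0
L=6*4+0=24  i=1*2+0=2

24,2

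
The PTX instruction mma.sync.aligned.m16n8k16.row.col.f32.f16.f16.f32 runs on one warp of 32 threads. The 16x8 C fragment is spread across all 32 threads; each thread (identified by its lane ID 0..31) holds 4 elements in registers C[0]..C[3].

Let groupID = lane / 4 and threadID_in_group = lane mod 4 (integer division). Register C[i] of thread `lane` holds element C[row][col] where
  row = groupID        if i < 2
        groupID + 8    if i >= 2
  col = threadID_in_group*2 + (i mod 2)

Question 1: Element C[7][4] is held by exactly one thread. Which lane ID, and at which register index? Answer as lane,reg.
30,0

r=7→G=7,rhi=0  c=4→T=2,p=0
L=7*4+2=30  i=0*2+0=0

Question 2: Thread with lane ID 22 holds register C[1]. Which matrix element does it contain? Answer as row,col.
22: gid=5,tid=2
[1] (5+0,2*2+1) = (5,5)

5,5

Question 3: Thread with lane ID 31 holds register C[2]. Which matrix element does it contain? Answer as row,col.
15,6

L=31=>grp=31>>2=7, tig=31&3=3
[2]=>row 7+8=15  col 3·2+0=6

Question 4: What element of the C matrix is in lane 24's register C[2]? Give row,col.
24: grp=6,tig=0
[2] (6+8,0*2+0) = (14,0)

14,0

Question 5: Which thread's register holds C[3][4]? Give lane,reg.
14,0

r=3⇒gr=3,Rb=0  c=4⇒th=2,odd=0
L=3*4+2=14  i=0*2+0=0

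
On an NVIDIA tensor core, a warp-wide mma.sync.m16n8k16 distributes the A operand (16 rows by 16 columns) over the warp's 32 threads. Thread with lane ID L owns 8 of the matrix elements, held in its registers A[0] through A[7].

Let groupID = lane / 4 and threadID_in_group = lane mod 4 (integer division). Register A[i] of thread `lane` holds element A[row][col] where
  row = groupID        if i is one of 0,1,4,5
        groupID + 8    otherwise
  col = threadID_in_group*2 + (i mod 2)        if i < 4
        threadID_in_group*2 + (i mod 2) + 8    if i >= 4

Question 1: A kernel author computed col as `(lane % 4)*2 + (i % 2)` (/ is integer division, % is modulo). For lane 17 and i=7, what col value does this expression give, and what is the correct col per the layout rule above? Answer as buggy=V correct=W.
buggy=3 correct=11

`(lane % 4)*2 + (i % 2)`[17,7]->3
lane 17->17/4=4, 17 mod 4=1
i=7  r:4+8->12  c:2·1+1+8->11
col: 3 vs 11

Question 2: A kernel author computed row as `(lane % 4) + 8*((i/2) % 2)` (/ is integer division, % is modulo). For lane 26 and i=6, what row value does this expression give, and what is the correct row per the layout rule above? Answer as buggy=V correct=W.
buggy=10 correct=14

`(lane % 4) + 8*((i/2) % 2)`[26,6]→10
26: G=6,T=2
[6] (6+8,2*2+0+8) = (14,12)
row: 10 vs 14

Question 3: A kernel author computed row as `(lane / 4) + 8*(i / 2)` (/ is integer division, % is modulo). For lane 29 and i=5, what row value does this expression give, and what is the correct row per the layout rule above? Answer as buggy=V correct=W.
`(lane / 4) + 8*(i / 2)`[29,5]→23
lane 29→29/4=7, 29 mod 4=1
i=5  r:7+0→7  c:2·1+1+8→11
row: 23 vs 7

buggy=23 correct=7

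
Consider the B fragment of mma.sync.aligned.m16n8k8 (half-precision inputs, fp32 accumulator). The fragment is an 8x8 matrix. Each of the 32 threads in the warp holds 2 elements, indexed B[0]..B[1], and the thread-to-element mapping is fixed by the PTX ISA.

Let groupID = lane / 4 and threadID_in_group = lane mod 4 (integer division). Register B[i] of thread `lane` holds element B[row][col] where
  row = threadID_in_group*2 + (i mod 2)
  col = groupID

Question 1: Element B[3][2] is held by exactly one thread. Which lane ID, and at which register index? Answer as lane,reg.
9,1

c: 2->gid=2  r: 3->tid=1,i&1=1
L=2*4+1=9  i=1=1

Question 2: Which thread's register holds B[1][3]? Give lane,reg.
c: 3->gid=3  r: 1->tid=0,i&1=1
L=3*4+0=12  i=1=1

12,1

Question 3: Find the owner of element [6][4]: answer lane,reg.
19,0

c=4→G=4  r=6→T=3,p=0
L=4*4+3=19  i=0=0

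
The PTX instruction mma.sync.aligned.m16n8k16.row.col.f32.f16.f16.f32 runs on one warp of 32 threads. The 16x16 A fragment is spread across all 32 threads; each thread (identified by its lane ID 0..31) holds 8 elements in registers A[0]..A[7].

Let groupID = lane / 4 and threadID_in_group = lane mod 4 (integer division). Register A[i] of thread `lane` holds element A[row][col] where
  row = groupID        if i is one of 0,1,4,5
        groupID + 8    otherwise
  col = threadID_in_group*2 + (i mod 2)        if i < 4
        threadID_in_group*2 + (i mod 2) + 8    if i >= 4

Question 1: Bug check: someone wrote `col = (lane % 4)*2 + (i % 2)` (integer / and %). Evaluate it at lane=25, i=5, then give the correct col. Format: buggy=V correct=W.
buggy=3 correct=11

`(lane % 4)*2 + (i % 2)`[25,5]⇒3
lane 25⇒25/4=6, 25 mod 4=1
i=5  r:6+0⇒6  c:2·1+1+8⇒11
col: 3 vs 11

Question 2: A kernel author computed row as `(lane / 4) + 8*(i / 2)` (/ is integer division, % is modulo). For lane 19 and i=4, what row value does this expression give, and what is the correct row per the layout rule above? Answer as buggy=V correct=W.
buggy=20 correct=4

`(lane / 4) + 8*(i / 2)`[19,4]=>20
lane 19: grp=4 (19/4), tig=3 (19%4)
i=4: r=4+0=4, c=3*2+0+8=14
row: 20 vs 4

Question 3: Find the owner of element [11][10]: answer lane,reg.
13,6

r:11=>grp=3,rB=1  c:10=>cB=1,tig=1,lo=0
L=3*4+1=13  i=1*4+1*2+0=6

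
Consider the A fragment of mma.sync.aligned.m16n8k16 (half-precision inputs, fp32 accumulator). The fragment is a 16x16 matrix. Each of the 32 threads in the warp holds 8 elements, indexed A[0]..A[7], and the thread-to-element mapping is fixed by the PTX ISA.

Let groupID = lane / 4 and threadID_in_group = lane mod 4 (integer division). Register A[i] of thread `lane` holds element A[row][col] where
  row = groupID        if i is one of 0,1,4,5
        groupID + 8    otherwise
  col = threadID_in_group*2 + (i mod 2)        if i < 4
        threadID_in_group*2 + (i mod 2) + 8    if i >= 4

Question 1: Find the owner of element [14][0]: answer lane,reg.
r=14->g=6,rb=1  c=0->cb=0,t=0,b0=0
L=6*4+0=24  i=0*4+1*2+0=2

24,2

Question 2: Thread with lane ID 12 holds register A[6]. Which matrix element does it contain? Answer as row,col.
lane 12→12/4=3, 12 mod 4=0
i=6  r:3+8→11  c:2·0+0+8→8

11,8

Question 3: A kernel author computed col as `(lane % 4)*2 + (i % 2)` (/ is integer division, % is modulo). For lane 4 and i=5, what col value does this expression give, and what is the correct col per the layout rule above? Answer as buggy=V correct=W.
buggy=1 correct=9

`(lane % 4)*2 + (i % 2)`[4,5]->1
lane 4->4/4=1, 4 mod 4=0
i=5  r:1+0->1  c:2·0+1+8->9
col: 1 vs 9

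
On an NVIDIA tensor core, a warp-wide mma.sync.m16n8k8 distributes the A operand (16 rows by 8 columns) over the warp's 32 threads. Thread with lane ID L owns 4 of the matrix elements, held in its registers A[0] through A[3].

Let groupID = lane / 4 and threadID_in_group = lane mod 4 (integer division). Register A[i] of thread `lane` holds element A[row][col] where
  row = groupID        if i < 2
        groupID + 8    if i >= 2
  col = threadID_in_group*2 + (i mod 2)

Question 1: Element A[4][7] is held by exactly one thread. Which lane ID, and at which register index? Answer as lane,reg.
19,1

r:4=>grp=4,rB=0  c:7=>tig=3,lo=1
L=4*4+3=19  i=0*2+1=1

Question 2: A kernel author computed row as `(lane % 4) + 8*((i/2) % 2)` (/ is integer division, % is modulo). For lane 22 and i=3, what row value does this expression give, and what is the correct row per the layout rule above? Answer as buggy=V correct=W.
buggy=10 correct=13

`(lane % 4) + 8*((i/2) % 2)`[22,3]⇒10
L=22⇒gr=22>>2=5, th=22&3=2
[3]⇒row 5+8=13  col 2·2+1=5
row: 10 vs 13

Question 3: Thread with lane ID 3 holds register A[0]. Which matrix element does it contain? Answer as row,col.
0,6

3: G=0,T=3
[0] (0+0,3*2+0) = (0,6)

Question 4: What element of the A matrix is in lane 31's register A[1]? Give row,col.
31: gr=7,th=3
[1] (7+0,3*2+1) = (7,7)

7,7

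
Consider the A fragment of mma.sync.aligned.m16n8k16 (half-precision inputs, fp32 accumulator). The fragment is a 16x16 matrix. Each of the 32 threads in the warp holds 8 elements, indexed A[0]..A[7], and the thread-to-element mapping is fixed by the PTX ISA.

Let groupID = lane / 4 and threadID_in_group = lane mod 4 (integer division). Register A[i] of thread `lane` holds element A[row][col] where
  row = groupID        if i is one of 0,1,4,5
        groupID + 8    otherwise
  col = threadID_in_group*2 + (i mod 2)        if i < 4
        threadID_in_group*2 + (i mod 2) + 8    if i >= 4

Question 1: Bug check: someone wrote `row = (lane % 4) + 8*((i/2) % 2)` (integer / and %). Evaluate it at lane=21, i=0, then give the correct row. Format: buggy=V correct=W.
buggy=1 correct=5

`(lane % 4) + 8*((i/2) % 2)`[21,0]⇒1
lane 21: gr=5 (21/4), th=1 (21%4)
i=0: r=5+0=5, c=1*2+0+0=2
row: 1 vs 5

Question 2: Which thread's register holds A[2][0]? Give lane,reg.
r=2->g=2,rb=0  c=0->cb=0,t=0,b0=0
L=2*4+0=8  i=0*4+0*2+0=0

8,0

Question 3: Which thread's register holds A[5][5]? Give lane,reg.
22,1

r=5->g=5,rb=0  c=5->cb=0,t=2,b0=1
L=5*4+2=22  i=0*4+0*2+1=1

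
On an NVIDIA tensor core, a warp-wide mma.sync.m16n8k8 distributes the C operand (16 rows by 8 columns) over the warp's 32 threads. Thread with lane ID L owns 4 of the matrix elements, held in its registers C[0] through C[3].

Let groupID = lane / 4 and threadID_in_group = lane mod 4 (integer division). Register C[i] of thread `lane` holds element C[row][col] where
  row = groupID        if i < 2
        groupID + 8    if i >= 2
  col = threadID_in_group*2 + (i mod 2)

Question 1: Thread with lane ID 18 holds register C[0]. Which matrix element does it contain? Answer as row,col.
lane 18->18/4=4, 18 mod 4=2
i=0  r:4+0->4  c:2·2+0->4

4,4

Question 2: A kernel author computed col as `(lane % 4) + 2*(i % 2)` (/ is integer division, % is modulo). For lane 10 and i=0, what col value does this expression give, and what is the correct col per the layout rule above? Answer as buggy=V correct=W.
`(lane % 4) + 2*(i % 2)`[10,0]->2
lane 10->10/4=2, 10 mod 4=2
i=0  r:2+0->2  c:2·2+0->4
col: 2 vs 4

buggy=2 correct=4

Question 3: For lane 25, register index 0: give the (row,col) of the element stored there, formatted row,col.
lane 25->25/4=6, 25 mod 4=1
i=0  r:6+0->6  c:2·1+0->2

6,2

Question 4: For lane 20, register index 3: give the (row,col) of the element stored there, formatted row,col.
13,1

L=20->g=20>>2=5, t=20&3=0
[3]->row 5+8=13  col 0·2+1=1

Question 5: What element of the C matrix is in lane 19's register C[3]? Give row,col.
lane 19->19/4=4, 19 mod 4=3
i=3  r:4+8->12  c:2·3+1->7

12,7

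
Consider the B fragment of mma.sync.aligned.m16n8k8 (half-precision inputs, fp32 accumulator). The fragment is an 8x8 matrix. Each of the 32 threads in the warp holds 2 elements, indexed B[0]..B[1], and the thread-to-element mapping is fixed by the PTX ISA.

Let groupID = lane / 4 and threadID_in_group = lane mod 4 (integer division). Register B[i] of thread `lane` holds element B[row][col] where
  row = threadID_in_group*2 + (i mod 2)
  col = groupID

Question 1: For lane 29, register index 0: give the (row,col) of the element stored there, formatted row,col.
29: g=7,t=1
[0] (1*2+0,7) = (2,7)

2,7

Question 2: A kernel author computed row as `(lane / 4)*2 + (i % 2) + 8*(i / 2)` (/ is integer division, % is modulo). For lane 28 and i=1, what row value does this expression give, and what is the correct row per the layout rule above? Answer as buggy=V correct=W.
buggy=15 correct=1

`(lane / 4)*2 + (i % 2) + 8*(i / 2)`[28,1]→15
lane 28: G=7 (28/4), T=0 (28%4)
i=1: r=0*2+1=1, c=G=7
row: 15 vs 1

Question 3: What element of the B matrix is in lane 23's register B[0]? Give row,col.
6,5

23: grp=5,tig=3
[0] (3*2+0,5) = (6,5)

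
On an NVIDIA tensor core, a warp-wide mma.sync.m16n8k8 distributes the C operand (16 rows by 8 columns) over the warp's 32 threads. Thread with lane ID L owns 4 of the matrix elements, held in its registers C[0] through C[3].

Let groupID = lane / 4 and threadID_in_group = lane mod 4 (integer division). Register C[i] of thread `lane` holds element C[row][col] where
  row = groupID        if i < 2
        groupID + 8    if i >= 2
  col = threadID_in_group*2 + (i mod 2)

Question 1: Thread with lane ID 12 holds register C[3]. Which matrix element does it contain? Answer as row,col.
11,1

lane 12: gr=3 (12/4), th=0 (12%4)
i=3: r=3+8=11, c=0*2+1=1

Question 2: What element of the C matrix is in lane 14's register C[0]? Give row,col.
3,4

lane 14: G=3 (14/4), T=2 (14%4)
i=0: r=3+0=3, c=2*2+0=4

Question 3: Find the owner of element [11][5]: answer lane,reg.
r:11=>grp=3,rB=1  c:5=>tig=2,lo=1
L=3*4+2=14  i=1*2+1=3

14,3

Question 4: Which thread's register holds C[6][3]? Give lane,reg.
r=6->g=6,rb=0  c=3->t=1,b0=1
L=6*4+1=25  i=0*2+1=1

25,1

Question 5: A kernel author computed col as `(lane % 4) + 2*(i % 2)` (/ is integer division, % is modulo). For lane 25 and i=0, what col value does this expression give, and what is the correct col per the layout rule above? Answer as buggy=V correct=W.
buggy=1 correct=2

`(lane % 4) + 2*(i % 2)`[25,0]→1
25: G=6,T=1
[0] (6+0,1*2+0) = (6,2)
col: 1 vs 2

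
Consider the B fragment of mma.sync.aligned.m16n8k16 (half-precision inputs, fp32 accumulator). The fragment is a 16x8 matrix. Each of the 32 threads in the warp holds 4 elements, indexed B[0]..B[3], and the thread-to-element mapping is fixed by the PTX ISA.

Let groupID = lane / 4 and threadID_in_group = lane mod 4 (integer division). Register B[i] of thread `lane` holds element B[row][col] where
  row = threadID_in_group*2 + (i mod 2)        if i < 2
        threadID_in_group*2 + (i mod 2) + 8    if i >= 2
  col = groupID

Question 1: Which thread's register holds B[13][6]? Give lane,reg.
c:6=>grp=6  r:13=>rB=1,tig=2,lo=1
L=6*4+2=26  i=1*2+1=3

26,3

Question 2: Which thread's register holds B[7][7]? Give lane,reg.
c: 7->gid=7  r: 7->r8=0,tid=3,i&1=1
L=7*4+3=31  i=0*2+1=1

31,1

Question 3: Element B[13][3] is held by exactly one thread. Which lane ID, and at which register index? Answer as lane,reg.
14,3

c=3->g=3  r=13->rb=1,t=2,b0=1
L=3*4+2=14  i=1*2+1=3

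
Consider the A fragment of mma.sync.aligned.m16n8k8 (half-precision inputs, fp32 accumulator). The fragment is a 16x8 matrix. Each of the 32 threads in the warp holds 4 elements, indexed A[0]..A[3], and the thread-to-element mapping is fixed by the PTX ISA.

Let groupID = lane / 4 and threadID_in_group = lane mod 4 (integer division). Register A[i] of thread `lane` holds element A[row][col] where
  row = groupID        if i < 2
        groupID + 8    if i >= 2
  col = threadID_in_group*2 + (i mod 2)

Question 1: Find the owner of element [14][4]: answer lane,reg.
r=14→G=6,rhi=1  c=4→T=2,p=0
L=6*4+2=26  i=1*2+0=2

26,2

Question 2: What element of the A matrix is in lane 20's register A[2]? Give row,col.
20: gr=5,th=0
[2] (5+8,0*2+0) = (13,0)

13,0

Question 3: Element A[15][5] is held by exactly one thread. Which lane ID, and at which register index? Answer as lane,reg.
30,3

r=15->g=7,rb=1  c=5->t=2,b0=1
L=7*4+2=30  i=1*2+1=3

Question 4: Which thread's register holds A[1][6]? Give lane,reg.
r: 1->gid=1,r8=0  c: 6->tid=3,i&1=0
L=1*4+3=7  i=0*2+0=0

7,0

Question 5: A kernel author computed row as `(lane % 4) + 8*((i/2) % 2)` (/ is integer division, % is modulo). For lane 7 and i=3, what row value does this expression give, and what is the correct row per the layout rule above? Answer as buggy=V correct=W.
buggy=11 correct=9

`(lane % 4) + 8*((i/2) % 2)`[7,3]=>11
lane 7: grp=1 (7/4), tig=3 (7%4)
i=3: r=1+8=9, c=3*2+1=7
row: 11 vs 9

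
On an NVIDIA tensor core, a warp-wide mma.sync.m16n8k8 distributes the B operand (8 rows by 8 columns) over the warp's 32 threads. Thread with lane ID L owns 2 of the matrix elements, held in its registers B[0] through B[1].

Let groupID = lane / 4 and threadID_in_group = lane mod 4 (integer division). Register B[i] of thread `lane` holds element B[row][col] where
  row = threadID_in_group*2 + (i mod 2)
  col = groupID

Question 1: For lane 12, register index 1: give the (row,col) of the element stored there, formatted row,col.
1,3

12: G=3,T=0
[1] (0*2+1,3) = (1,3)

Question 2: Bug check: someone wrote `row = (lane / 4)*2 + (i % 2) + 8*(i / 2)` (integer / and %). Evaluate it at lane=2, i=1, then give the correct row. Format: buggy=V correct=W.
buggy=1 correct=5

`(lane / 4)*2 + (i % 2) + 8*(i / 2)`[2,1]->1
L=2->gid=2>>2=0, tid=2&3=2
[1]->row 2·2+1=5  col gid=0
row: 1 vs 5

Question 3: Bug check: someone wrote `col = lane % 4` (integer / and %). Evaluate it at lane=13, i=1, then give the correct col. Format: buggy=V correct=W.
`lane % 4`[13,1]->1
13: g=3,t=1
[1] (1*2+1,3) = (3,3)
col: 1 vs 3

buggy=1 correct=3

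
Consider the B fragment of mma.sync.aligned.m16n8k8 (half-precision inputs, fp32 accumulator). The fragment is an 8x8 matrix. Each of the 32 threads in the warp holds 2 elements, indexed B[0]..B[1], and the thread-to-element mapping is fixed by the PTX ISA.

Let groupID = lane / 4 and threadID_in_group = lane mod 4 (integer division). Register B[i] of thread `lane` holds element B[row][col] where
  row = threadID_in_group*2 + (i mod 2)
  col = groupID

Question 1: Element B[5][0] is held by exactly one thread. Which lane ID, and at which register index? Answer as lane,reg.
c=0->g=0  r=5->t=2,b0=1
L=0*4+2=2  i=1=1

2,1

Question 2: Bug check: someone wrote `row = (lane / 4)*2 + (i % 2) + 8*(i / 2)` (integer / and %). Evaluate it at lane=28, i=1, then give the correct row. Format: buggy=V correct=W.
`(lane / 4)*2 + (i % 2) + 8*(i / 2)`[28,1]->15
28: gid=7,tid=0
[1] (0*2+1,7) = (1,7)
row: 15 vs 1

buggy=15 correct=1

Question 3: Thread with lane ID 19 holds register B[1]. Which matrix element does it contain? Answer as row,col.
lane 19: g=4 (19/4), t=3 (19%4)
i=1: r=3*2+1=7, c=g=4

7,4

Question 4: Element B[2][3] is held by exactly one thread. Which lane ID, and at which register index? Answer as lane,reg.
c=3⇒gr=3  r=2⇒th=1,odd=0
L=3*4+1=13  i=0=0

13,0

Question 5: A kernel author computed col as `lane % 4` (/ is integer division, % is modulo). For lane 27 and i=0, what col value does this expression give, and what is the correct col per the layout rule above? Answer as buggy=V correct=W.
`lane % 4`[27,0]⇒3
L=27⇒gr=27>>2=6, th=27&3=3
[0]⇒row 3·2+0=6  col gr=6
col: 3 vs 6

buggy=3 correct=6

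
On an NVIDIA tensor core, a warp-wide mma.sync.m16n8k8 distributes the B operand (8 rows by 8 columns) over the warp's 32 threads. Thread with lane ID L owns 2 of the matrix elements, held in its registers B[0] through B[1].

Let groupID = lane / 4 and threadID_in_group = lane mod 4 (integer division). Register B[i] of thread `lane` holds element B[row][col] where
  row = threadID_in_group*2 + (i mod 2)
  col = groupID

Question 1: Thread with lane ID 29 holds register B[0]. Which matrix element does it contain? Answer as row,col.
29: G=7,T=1
[0] (1*2+0,7) = (2,7)

2,7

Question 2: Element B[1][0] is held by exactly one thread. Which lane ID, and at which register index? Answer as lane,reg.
0,1

c:0=>grp=0  r:1=>tig=0,lo=1
L=0*4+0=0  i=1=1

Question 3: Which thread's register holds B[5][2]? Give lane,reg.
10,1

c=2⇒gr=2  r=5⇒th=2,odd=1
L=2*4+2=10  i=1=1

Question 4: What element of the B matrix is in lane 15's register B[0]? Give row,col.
6,3

15: grp=3,tig=3
[0] (3*2+0,3) = (6,3)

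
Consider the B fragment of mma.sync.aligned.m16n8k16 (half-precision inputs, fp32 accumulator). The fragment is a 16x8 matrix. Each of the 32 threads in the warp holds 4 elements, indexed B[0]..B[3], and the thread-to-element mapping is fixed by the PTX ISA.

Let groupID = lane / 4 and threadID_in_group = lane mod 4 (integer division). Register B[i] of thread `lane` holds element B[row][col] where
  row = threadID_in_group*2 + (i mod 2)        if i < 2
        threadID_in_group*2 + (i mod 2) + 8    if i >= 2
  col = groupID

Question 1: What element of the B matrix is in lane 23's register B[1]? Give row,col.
lane 23: gr=5 (23/4), th=3 (23%4)
i=1: r=3*2+1+0=7, c=gr=5

7,5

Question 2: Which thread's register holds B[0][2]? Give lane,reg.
c=2→G=2  r=0→rhi=0,T=0,p=0
L=2*4+0=8  i=0*2+0=0

8,0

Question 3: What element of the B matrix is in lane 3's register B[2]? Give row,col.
14,0

lane 3→3/4=0, 3 mod 4=3
i=2  r:2·3+0+8→14  c:0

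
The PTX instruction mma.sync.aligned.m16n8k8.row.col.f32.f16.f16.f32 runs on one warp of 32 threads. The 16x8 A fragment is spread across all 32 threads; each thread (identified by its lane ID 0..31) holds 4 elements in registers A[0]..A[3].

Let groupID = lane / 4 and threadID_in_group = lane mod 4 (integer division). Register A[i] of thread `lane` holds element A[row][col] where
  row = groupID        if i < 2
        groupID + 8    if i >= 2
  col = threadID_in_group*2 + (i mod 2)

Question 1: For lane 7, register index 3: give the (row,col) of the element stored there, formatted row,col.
L=7=>grp=7>>2=1, tig=7&3=3
[3]=>row 1+8=9  col 3·2+1=7

9,7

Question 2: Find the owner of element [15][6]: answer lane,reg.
r: 15->gid=7,r8=1  c: 6->tid=3,i&1=0
L=7*4+3=31  i=1*2+0=2

31,2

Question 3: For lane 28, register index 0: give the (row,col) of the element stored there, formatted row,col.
7,0

L=28=>grp=28>>2=7, tig=28&3=0
[0]=>row 7+0=7  col 0·2+0=0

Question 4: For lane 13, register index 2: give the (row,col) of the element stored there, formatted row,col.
11,2

lane 13: gr=3 (13/4), th=1 (13%4)
i=2: r=3+8=11, c=1*2+0=2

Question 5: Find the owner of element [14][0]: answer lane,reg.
24,2

r:14=>grp=6,rB=1  c:0=>tig=0,lo=0
L=6*4+0=24  i=1*2+0=2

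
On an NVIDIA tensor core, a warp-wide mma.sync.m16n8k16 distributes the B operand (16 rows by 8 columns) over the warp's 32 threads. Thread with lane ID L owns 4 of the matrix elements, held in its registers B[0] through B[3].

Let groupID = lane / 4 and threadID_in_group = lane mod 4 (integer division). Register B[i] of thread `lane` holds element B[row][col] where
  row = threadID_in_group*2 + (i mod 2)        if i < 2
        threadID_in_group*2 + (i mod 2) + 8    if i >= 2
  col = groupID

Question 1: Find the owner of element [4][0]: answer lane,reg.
2,0

c=0⇒gr=0  r=4⇒Rb=0,th=2,odd=0
L=0*4+2=2  i=0*2+0=0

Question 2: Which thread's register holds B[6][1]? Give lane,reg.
c:1=>grp=1  r:6=>rB=0,tig=3,lo=0
L=1*4+3=7  i=0*2+0=0

7,0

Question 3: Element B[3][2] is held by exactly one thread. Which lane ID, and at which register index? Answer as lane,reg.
c=2->g=2  r=3->rb=0,t=1,b0=1
L=2*4+1=9  i=0*2+1=1

9,1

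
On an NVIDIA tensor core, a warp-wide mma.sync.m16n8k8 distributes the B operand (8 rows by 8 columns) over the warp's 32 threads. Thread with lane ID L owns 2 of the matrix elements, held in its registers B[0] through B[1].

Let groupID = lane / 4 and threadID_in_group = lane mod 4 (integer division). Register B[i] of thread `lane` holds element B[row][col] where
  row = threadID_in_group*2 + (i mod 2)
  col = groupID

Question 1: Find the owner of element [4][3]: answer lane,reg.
14,0

c: 3->gid=3  r: 4->tid=2,i&1=0
L=3*4+2=14  i=0=0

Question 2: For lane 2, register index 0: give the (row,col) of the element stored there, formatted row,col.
L=2=>grp=2>>2=0, tig=2&3=2
[0]=>row 2·2+0=4  col grp=0

4,0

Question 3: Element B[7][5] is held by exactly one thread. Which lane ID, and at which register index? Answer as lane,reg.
c=5⇒gr=5  r=7⇒th=3,odd=1
L=5*4+3=23  i=1=1

23,1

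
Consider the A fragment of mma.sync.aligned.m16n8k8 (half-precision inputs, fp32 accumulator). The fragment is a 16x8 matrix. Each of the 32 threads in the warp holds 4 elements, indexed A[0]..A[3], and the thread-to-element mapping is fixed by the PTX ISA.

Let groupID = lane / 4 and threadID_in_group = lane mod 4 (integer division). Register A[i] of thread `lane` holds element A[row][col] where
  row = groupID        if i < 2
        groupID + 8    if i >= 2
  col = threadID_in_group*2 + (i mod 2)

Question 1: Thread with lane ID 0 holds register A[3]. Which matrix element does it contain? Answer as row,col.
lane 0: g=0 (0/4), t=0 (0%4)
i=3: r=0+8=8, c=0*2+1=1

8,1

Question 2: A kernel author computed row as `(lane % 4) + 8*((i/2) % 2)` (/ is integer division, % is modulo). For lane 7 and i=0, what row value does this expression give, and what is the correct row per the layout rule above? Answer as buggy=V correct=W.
`(lane % 4) + 8*((i/2) % 2)`[7,0]->3
lane 7: g=1 (7/4), t=3 (7%4)
i=0: r=1+0=1, c=3*2+0=6
row: 3 vs 1

buggy=3 correct=1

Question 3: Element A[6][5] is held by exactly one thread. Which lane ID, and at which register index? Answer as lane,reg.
26,1

r: 6->gid=6,r8=0  c: 5->tid=2,i&1=1
L=6*4+2=26  i=0*2+1=1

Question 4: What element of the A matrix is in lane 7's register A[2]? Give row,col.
9,6

L=7→G=7>>2=1, T=7&3=3
[2]→row 1+8=9  col 3·2+0=6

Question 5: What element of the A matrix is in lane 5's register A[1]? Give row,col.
L=5=>grp=5>>2=1, tig=5&3=1
[1]=>row 1+0=1  col 1·2+1=3

1,3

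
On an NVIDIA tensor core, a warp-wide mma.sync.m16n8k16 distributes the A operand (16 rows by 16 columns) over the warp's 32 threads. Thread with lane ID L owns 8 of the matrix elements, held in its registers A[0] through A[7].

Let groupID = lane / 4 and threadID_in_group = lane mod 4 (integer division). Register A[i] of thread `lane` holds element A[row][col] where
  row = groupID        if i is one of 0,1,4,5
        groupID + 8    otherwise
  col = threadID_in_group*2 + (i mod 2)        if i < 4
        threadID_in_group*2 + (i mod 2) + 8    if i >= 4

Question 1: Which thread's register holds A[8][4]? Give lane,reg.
r=8⇒gr=0,Rb=1  c=4⇒Cb=0,th=2,odd=0
L=0*4+2=2  i=0*4+1*2+0=2

2,2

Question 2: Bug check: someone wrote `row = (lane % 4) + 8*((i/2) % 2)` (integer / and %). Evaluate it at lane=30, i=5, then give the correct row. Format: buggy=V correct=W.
`(lane % 4) + 8*((i/2) % 2)`[30,5]->2
30: g=7,t=2
[5] (7+0,2*2+1+8) = (7,13)
row: 2 vs 7

buggy=2 correct=7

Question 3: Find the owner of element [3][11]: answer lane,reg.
r=3⇒gr=3,Rb=0  c=11⇒Cb=1,th=1,odd=1
L=3*4+1=13  i=1*4+0*2+1=5

13,5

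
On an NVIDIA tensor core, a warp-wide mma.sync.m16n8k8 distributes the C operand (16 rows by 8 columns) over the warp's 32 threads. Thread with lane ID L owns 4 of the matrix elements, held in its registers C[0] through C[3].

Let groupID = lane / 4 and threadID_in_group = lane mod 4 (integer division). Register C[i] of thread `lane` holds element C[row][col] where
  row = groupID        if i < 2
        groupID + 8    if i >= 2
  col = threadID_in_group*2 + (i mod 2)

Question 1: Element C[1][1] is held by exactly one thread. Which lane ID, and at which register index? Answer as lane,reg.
r=1->g=1,rb=0  c=1->t=0,b0=1
L=1*4+0=4  i=0*2+1=1

4,1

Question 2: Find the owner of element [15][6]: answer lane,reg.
r=15->g=7,rb=1  c=6->t=3,b0=0
L=7*4+3=31  i=1*2+0=2

31,2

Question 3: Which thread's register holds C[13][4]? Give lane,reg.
r: 13->gid=5,r8=1  c: 4->tid=2,i&1=0
L=5*4+2=22  i=1*2+0=2

22,2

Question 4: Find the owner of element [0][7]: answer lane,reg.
r=0⇒gr=0,Rb=0  c=7⇒th=3,odd=1
L=0*4+3=3  i=0*2+1=1

3,1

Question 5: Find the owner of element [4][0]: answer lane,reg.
r=4->g=4,rb=0  c=0->t=0,b0=0
L=4*4+0=16  i=0*2+0=0

16,0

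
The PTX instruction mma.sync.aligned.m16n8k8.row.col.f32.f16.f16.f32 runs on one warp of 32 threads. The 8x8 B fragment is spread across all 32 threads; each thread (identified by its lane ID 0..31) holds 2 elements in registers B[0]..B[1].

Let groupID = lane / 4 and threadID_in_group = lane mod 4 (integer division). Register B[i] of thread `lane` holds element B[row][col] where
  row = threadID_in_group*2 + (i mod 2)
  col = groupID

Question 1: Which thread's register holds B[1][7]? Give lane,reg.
c=7⇒gr=7  r=1⇒th=0,odd=1
L=7*4+0=28  i=1=1

28,1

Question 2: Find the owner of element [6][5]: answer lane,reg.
c:5=>grp=5  r:6=>tig=3,lo=0
L=5*4+3=23  i=0=0

23,0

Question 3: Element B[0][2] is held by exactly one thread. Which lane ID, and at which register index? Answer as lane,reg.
8,0

c=2→G=2  r=0→T=0,p=0
L=2*4+0=8  i=0=0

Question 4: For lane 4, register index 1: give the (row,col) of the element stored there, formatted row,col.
1,1

4: grp=1,tig=0
[1] (0*2+1,1) = (1,1)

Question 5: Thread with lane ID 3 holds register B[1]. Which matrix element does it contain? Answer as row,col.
7,0

lane 3->3/4=0, 3 mod 4=3
i=1  r:2·3+1->7  c:0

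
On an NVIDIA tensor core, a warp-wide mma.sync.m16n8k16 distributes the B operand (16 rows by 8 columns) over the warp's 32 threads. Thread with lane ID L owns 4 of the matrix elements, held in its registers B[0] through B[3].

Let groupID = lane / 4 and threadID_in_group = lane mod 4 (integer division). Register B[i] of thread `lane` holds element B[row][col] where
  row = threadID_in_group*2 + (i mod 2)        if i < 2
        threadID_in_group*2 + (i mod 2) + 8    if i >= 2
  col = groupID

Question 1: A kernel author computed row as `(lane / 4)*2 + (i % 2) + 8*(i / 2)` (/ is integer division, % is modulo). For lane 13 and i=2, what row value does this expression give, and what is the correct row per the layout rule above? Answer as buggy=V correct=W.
`(lane / 4)*2 + (i % 2) + 8*(i / 2)`[13,2]=>14
lane 13=>13/4=3, 13 mod 4=1
i=2  r:2·1+0+8=>10  c:3
row: 14 vs 10

buggy=14 correct=10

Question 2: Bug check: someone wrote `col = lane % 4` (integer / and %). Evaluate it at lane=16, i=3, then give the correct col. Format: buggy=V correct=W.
`lane % 4`[16,3]→0
lane 16: G=4 (16/4), T=0 (16%4)
i=3: r=0*2+1+8=9, c=G=4
col: 0 vs 4

buggy=0 correct=4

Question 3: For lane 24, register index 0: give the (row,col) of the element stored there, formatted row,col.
0,6

lane 24: g=6 (24/4), t=0 (24%4)
i=0: r=0*2+0+0=0, c=g=6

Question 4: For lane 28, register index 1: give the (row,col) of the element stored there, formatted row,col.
lane 28: g=7 (28/4), t=0 (28%4)
i=1: r=0*2+1+0=1, c=g=7

1,7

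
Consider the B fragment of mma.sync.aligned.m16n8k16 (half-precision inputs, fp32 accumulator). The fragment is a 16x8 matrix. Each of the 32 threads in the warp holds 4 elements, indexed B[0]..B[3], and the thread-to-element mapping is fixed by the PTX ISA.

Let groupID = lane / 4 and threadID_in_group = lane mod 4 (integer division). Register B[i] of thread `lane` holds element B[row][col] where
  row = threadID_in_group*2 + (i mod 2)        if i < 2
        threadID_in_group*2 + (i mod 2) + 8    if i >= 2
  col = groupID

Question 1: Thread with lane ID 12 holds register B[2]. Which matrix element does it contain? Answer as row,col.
lane 12⇒12/4=3, 12 mod 4=0
i=2  r:2·0+0+8⇒8  c:3

8,3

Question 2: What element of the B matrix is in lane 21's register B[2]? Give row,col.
lane 21->21/4=5, 21 mod 4=1
i=2  r:2·1+0+8->10  c:5

10,5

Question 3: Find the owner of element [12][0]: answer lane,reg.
2,2

c:0=>grp=0  r:12=>rB=1,tig=2,lo=0
L=0*4+2=2  i=1*2+0=2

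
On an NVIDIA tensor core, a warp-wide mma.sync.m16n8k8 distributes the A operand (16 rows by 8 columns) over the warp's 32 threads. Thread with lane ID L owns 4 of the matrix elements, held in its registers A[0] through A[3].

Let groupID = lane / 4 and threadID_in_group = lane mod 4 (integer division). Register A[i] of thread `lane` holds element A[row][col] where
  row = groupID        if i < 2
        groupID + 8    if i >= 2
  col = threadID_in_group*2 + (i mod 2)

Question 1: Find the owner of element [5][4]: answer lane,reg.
r:5=>grp=5,rB=0  c:4=>tig=2,lo=0
L=5*4+2=22  i=0*2+0=0

22,0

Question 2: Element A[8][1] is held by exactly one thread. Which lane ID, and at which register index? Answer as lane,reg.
0,3

r: 8->gid=0,r8=1  c: 1->tid=0,i&1=1
L=0*4+0=0  i=1*2+1=3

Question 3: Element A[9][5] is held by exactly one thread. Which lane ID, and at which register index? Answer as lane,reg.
r=9->g=1,rb=1  c=5->t=2,b0=1
L=1*4+2=6  i=1*2+1=3

6,3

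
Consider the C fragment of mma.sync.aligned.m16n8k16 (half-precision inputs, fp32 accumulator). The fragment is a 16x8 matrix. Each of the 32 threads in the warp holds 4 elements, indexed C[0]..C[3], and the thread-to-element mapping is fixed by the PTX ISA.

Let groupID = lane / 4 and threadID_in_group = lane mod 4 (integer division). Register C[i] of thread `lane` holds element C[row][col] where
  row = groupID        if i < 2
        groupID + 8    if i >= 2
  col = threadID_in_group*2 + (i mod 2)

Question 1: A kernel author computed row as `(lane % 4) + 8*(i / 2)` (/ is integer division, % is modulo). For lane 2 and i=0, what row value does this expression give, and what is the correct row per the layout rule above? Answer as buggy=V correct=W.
`(lane % 4) + 8*(i / 2)`[2,0]=>2
lane 2: grp=0 (2/4), tig=2 (2%4)
i=0: r=0+0=0, c=2*2+0=4
row: 2 vs 0

buggy=2 correct=0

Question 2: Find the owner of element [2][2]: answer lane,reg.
r=2->g=2,rb=0  c=2->t=1,b0=0
L=2*4+1=9  i=0*2+0=0

9,0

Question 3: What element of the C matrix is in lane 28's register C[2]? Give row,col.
15,0

lane 28: G=7 (28/4), T=0 (28%4)
i=2: r=7+8=15, c=0*2+0=0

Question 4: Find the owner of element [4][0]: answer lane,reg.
r: 4->gid=4,r8=0  c: 0->tid=0,i&1=0
L=4*4+0=16  i=0*2+0=0

16,0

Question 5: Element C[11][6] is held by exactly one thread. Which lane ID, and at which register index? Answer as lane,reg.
r:11=>grp=3,rB=1  c:6=>tig=3,lo=0
L=3*4+3=15  i=1*2+0=2

15,2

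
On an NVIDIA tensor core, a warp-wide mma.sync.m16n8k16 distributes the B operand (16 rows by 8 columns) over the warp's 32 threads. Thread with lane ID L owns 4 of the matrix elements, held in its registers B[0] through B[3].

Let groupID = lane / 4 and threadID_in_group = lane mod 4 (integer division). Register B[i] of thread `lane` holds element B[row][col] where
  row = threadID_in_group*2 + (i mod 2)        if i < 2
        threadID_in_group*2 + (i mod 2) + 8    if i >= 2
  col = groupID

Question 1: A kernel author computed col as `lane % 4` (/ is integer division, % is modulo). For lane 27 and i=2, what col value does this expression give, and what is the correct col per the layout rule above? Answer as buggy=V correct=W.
buggy=3 correct=6

`lane % 4`[27,2]→3
lane 27→27/4=6, 27 mod 4=3
i=2  r:2·3+0+8→14  c:6
col: 3 vs 6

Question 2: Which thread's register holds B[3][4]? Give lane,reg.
17,1

c=4→G=4  r=3→rhi=0,T=1,p=1
L=4*4+1=17  i=0*2+1=1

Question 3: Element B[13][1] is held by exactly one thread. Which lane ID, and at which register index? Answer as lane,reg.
6,3

c=1→G=1  r=13→rhi=1,T=2,p=1
L=1*4+2=6  i=1*2+1=3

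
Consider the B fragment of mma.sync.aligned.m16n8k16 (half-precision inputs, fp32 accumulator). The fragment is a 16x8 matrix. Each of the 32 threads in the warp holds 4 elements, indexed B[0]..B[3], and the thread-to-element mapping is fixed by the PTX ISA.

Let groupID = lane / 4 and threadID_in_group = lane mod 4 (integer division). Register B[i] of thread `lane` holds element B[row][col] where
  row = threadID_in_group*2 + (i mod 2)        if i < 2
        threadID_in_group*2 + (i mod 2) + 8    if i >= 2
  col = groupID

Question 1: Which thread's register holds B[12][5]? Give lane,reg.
22,2

c=5→G=5  r=12→rhi=1,T=2,p=0
L=5*4+2=22  i=1*2+0=2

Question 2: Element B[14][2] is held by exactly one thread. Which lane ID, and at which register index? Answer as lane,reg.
11,2

c=2⇒gr=2  r=14⇒Rb=1,th=3,odd=0
L=2*4+3=11  i=1*2+0=2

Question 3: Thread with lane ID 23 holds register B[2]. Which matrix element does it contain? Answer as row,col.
L=23->gid=23>>2=5, tid=23&3=3
[2]->row 3·2+0+8=14  col gid=5

14,5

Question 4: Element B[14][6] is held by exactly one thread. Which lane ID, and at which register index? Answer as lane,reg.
c=6⇒gr=6  r=14⇒Rb=1,th=3,odd=0
L=6*4+3=27  i=1*2+0=2

27,2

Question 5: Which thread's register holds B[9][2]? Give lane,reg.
8,3

c=2->g=2  r=9->rb=1,t=0,b0=1
L=2*4+0=8  i=1*2+1=3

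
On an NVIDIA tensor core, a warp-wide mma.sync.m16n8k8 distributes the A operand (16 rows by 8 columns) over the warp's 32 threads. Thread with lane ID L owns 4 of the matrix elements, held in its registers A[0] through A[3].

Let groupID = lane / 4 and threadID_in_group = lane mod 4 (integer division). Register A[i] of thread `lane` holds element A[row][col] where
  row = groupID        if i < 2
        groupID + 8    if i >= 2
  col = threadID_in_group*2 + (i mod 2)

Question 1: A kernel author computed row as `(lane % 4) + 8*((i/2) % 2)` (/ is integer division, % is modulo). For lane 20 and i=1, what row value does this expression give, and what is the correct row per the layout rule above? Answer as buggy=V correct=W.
`(lane % 4) + 8*((i/2) % 2)`[20,1]⇒0
20: gr=5,th=0
[1] (5+0,0*2+1) = (5,1)
row: 0 vs 5

buggy=0 correct=5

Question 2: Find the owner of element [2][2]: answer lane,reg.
9,0

r=2->g=2,rb=0  c=2->t=1,b0=0
L=2*4+1=9  i=0*2+0=0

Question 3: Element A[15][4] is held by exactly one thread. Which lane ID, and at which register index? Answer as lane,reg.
30,2

r=15⇒gr=7,Rb=1  c=4⇒th=2,odd=0
L=7*4+2=30  i=1*2+0=2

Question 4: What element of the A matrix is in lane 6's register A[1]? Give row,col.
lane 6⇒6/4=1, 6 mod 4=2
i=1  r:1+0⇒1  c:2·2+1⇒5

1,5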